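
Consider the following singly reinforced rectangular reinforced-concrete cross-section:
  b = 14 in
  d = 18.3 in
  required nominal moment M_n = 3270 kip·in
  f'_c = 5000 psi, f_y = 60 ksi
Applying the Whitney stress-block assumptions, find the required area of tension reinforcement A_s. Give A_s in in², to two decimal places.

From M_n = 0.85 f'_c a b (d − a/2):
a = d − √(d² − 2M_n/(0.85 f'_c b)) = 18.3 − √(18.3² − 2 × 3270/(0.85 × 5 × 14)) = 3.301 in.
A_s = 0.85 f'_c a b / f_y = 0.85 × 5 × 3.301 × 14 / 60 = 3.273 in².

A_s ≈ 3.27 in²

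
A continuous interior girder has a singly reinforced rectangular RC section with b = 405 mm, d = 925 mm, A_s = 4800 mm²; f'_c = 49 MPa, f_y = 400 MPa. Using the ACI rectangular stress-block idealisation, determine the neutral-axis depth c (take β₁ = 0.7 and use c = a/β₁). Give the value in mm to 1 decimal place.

c ≈ 162.6 mm

T = A_s f_y = 4800 × 400 = 1920000 N = 1920 kN.
Setting C = 0.85 f'_c a b equal to T: a = 1920000/(0.85 × 49 × 405) = 113.823 mm.
With β₁ = 0.7, c = a/β₁ = 113.823/0.7 = 162.6 mm.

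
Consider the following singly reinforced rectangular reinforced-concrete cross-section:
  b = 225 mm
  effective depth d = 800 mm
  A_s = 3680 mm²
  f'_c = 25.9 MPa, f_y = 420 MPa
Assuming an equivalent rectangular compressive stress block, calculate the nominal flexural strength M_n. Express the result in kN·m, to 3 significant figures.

M_n ≈ 995 kN·m

T = A_s f_y = 3680 × 420 = 1545600 N = 1545.6 kN.
From C = T: a = T/(0.85 f'_c b) = 1545600/(0.85 × 25.9 × 225) = 312.03 mm.
M_n = T(d − a/2) = 1545.6 kN × (800 − 156.015) mm = 995.34 kN·m.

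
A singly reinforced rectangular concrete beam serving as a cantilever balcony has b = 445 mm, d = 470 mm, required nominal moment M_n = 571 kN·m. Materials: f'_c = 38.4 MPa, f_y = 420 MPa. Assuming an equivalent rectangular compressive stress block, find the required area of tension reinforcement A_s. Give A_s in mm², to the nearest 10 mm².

A_s ≈ 3210 mm²

With M_n = 0.85 f'_c a b (d − a/2), solve the quadratic for a:
a = d − √(d² − 2M_n/(0.85 f'_c b)) = 470 − √(470² − 2 × 571×10⁶/(0.85 × 38.4 × 445)) = 92.81 mm.
A_s = 0.85 f'_c a b / f_y = 0.85 × 38.4 × 92.81 × 445 / 420 = 3209.6 mm².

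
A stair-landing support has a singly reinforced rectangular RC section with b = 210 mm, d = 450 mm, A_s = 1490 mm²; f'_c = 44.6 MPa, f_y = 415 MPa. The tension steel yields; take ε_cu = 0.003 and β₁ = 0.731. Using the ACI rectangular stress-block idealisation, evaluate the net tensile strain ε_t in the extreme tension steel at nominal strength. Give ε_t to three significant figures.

a = A_s f_y/(0.85 f'_c b) = 77.67 mm.
β₁ = 0.731, so c = a/β₁ = 77.67/0.731 = 106.25 mm.
From the linear strain diagram with ε_cu = 0.003: ε_t = 0.003 (d − c)/c = 0.003 × (450 − 106.25)/106.25 = 0.00971.
Since ε_t ≥ 0.005, the section is tension-controlled.

ε_t ≈ 0.00971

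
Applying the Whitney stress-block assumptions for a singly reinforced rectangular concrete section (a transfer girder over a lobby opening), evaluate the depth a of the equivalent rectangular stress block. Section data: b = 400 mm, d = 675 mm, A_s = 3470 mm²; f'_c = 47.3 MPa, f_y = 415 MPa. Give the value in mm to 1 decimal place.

a ≈ 89.5 mm

T = A_s f_y = 3470 × 415 = 1440050 N = 1440.05 kN.
Setting C = 0.85 f'_c a b equal to T: a = 1440050/(0.85 × 47.3 × 400) = 89.5 mm.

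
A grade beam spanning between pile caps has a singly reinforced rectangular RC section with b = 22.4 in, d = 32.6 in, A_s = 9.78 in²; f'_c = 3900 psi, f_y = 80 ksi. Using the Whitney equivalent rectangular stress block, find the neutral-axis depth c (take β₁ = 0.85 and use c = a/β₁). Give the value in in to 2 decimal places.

T = A_s f_y = 9.78 × 80 = 782.4 kips.
a = T/(0.85 f'_c b) = 782.4/(0.85 × 3.9 × 22.4) = 10.5365 in.
With β₁ = 0.85, c = a/β₁ = 10.5365/0.85 = 12.40 in.

c ≈ 12.40 in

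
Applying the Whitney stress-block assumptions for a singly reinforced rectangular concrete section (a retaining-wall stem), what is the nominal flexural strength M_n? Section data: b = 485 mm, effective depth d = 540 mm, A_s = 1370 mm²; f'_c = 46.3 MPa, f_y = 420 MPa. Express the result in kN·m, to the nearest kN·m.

M_n ≈ 302 kN·m

T = A_s f_y = 1370 × 420 = 575400 N = 575.4 kN.
From C = T: a = T/(0.85 f'_c b) = 575400/(0.85 × 46.3 × 485) = 30.15 mm.
M_n = T(d − a/2) = 575.4 kN × (540 − 15.075) mm = 302.04 kN·m.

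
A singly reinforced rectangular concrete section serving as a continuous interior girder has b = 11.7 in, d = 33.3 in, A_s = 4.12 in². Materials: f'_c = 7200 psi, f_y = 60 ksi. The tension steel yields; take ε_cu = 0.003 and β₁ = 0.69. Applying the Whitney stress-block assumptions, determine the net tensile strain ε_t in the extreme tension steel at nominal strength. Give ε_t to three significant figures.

ε_t ≈ 0.0170

a = A_s f_y/(0.85 f'_c b) = 3.452 in.
β₁ = 0.69, so c = a/β₁ = 3.452/0.69 = 5.003 in.
From the linear strain diagram with ε_cu = 0.003: ε_t = 0.003 (d − c)/c = 0.003 × (33.3 − 5.003)/5.003 = 0.0170.
Since ε_t ≥ 0.005, the section is tension-controlled.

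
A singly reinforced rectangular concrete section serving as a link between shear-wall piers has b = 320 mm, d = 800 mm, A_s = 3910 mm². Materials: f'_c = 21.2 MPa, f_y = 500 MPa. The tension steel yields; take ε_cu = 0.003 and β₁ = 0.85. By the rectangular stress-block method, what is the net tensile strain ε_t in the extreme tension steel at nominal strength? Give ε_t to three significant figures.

ε_t ≈ 0.00302

a = A_s f_y/(0.85 f'_c b) = 339.03 mm.
β₁ = 0.85, so c = a/β₁ = 339.03/0.85 = 398.86 mm.
From the linear strain diagram with ε_cu = 0.003: ε_t = 0.003 (d − c)/c = 0.003 × (800 − 398.86)/398.86 = 0.00302.
ε_t < 0.004 — the section is over-reinforced for flexure under ACI limits.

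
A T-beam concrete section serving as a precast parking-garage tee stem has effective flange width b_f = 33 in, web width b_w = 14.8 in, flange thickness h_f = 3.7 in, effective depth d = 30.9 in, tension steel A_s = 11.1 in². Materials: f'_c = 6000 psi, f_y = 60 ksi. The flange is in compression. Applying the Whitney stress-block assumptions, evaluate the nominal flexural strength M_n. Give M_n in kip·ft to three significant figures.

M_n ≈ 1600 kip·ft

Tension: T = A_s f_y = 11.1 × 60 = 666 kips.
Try a within the flange: a = T/(0.85 f'_c b_f) = 666/(0.85 × 6 × 33) = 3.957 in.
a = 3.957 > h_f = 3.7 in: the block extends into the web. Split into flange-overhang and web parts.
C_f = 0.85 f'_c (b_f − b_w) h_f = 0.85 × 6 × (33 − 14.8) × 3.7 = 343.4 kips.
Remaining web compression depth: a_w = (T − C_f)/(0.85 f'_c b_w) = (666 − 343.4)/(0.85 × 6 × 14.8) = 4.274 in.
M_n = C_f(d − h_f/2) + (T − C_f)(d − a_w/2) = 343.4 × (30.9 − 1.85) + 322.6 × (30.9 − 2.137) = 9975.8 + 9278.9 = 19254.7 kip·in.
M_n = 19254.7/12 = 1604.56 kip·ft.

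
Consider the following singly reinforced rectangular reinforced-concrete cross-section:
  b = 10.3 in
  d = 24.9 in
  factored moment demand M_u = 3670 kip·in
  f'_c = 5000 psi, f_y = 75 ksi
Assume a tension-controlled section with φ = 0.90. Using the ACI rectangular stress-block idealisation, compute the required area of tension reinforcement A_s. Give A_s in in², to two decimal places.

A_s ≈ 2.38 in²

M_n = M_u/φ = 3670/0.90 = 4077.78 kip·in.
From M_n = 0.85 f'_c a b (d − a/2):
a = d − √(d² − 2M_n/(0.85 f'_c b)) = 24.9 − √(24.9² − 2 × 4077.78/(0.85 × 5 × 10.3)) = 4.074 in.
A_s = 0.85 f'_c a b / f_y = 0.85 × 5 × 4.074 × 10.3 / 75 = 2.378 in².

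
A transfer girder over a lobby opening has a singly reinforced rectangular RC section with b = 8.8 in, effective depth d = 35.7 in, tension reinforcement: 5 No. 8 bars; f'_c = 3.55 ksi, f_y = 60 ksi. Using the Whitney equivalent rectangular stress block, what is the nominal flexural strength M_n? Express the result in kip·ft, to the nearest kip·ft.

A_s = 5 × 0.79 = 3.95 in².
T = A_s f_y = 3.95 × 60 = 237 kips.
a = T/(0.85 f'_c b) = 237/(0.85 × 3.55 × 8.8) = 8.925 in.
M_n = T(d − a/2) = 237 × (35.7 − 4.4625) = 7403.3 kip·in = 7403.3/12 = 616.94 kip·ft.

M_n ≈ 617 kip·ft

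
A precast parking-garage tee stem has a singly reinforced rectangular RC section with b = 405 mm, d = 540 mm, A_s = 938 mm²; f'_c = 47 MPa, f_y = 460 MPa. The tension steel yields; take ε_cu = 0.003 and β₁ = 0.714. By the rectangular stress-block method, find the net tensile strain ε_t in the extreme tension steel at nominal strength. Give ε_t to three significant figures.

a = A_s f_y/(0.85 f'_c b) = 26.67 mm.
β₁ = 0.714, so c = a/β₁ = 26.67/0.714 = 37.35 mm.
From the linear strain diagram with ε_cu = 0.003: ε_t = 0.003 (d − c)/c = 0.003 × (540 − 37.35)/37.35 = 0.0404.
Since ε_t ≥ 0.005, the section is tension-controlled.

ε_t ≈ 0.0404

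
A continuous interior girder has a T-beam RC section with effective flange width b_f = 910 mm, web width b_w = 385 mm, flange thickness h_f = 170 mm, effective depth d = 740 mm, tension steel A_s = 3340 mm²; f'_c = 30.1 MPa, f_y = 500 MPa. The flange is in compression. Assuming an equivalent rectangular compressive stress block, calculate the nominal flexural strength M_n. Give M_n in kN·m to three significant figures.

M_n ≈ 1180 kN·m

Tension: T = A_s f_y = 3340 × 500 = 1670000 N.
Try a within the flange: a = T/(0.85 f'_c b_f) = 1670000/(0.85 × 30.1 × 910) = 71.73 mm.
Since a = 71.73 ≤ h_f = 170 mm, the stress block lies entirely in the flange; analyse as a rectangular beam of width b_f.
M_n = T(d − a/2) = 1670000 × (740 − 35.865) = 1175.91 × 10⁶ N·mm.
M_n = 1175.91 kN·m.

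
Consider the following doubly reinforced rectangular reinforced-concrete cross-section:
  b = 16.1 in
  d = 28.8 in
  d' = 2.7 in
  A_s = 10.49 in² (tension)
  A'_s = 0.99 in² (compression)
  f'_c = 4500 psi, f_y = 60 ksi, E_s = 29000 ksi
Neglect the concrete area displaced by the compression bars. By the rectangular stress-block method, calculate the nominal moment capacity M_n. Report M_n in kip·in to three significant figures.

Assume both steels yield.
a = (A_s − A'_s) f_y/(0.85 f'_c b) = (10.49 − 0.99) × 60/(0.85 × 4.5 × 16.1) = 9.256 in.
c = a/β₁ = 9.256/0.825 = 11.219 in; ε'_s = 0.003(c − d')/c = 0.0023 ≥ ε_y = 0.0021, so the compression steel yields.
M_n = (A_s − A'_s) f_y (d − a/2) + A'_s f_y (d − d') = 570 × (28.8 − 4.628) + 59.4 × (28.8 − 2.7) = 13778.0 + 1550.3 = 15328.3 kip·in.

M_n ≈ 15300 kip·in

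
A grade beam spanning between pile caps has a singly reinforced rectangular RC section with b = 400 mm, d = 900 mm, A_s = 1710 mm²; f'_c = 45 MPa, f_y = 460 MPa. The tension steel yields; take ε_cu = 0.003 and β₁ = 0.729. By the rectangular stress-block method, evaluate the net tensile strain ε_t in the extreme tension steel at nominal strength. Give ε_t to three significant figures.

ε_t ≈ 0.0353

a = A_s f_y/(0.85 f'_c b) = 51.41 mm.
β₁ = 0.729, so c = a/β₁ = 51.41/0.729 = 70.52 mm.
From the linear strain diagram with ε_cu = 0.003: ε_t = 0.003 (d − c)/c = 0.003 × (900 − 70.52)/70.52 = 0.0353.
Since ε_t ≥ 0.005, the section is tension-controlled.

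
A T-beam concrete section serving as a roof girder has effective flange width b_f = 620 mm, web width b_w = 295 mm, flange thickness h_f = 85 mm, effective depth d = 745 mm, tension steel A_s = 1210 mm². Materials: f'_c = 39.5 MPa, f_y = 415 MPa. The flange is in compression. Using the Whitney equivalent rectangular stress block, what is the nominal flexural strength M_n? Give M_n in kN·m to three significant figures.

M_n ≈ 368 kN·m

Tension: T = A_s f_y = 1210 × 415 = 502150 N.
Try a within the flange: a = T/(0.85 f'_c b_f) = 502150/(0.85 × 39.5 × 620) = 24.12 mm.
Since a = 24.12 ≤ h_f = 85 mm, the stress block lies entirely in the flange; analyse as a rectangular beam of width b_f.
M_n = T(d − a/2) = 502150 × (745 − 12.06) = 368.05 × 10⁶ N·mm.
M_n = 368.05 kN·m.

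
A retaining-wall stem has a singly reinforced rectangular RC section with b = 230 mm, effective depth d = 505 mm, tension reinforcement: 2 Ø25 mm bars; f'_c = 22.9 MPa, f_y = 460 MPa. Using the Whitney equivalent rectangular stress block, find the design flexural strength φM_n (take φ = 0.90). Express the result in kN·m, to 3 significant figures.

φM_n ≈ 185 kN·m

A_s = 2 × 491 = 982 mm².
T = A_s f_y = 982 × 460 = 451720 N = 451.72 kN.
From C = T: a = T/(0.85 f'_c b) = 451720/(0.85 × 22.9 × 230) = 100.90 mm.
M_n = T(d − a/2) = 451.72 kN × (505 − 50.45) mm = 205.33 kN·m.
φM_n = 0.90 × 205.33 = 184.80 kN·m.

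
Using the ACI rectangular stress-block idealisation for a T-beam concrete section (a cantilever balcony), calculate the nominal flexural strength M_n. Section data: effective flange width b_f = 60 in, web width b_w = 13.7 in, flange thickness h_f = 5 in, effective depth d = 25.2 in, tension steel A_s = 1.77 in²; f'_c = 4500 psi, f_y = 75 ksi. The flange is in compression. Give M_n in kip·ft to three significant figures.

M_n ≈ 276 kip·ft

Tension: T = A_s f_y = 1.77 × 75 = 132.75 kips.
Try a within the flange: a = T/(0.85 f'_c b_f) = 132.75/(0.85 × 4.5 × 60) = 0.578 in.
Since a = 0.578 ≤ h_f = 5 in, the stress block lies entirely in the flange; analyse as a rectangular beam of width b_f.
M_n = T(d − a/2) = 132.75 × (25.2 − 0.289) = 3306.9 kip·in.
M_n = 3306.9/12 = 275.58 kip·ft.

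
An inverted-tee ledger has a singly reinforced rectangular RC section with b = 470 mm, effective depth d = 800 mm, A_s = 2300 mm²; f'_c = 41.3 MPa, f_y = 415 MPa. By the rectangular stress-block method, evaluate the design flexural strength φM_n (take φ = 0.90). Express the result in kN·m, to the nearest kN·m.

T = A_s f_y = 2300 × 415 = 954500 N = 954.5 kN.
From C = T: a = T/(0.85 f'_c b) = 954500/(0.85 × 41.3 × 470) = 57.85 mm.
M_n = T(d − a/2) = 954.5 kN × (800 − 28.925) mm = 735.99 kN·m.
φM_n = 0.90 × 735.99 = 662.39 kN·m.

φM_n ≈ 662 kN·m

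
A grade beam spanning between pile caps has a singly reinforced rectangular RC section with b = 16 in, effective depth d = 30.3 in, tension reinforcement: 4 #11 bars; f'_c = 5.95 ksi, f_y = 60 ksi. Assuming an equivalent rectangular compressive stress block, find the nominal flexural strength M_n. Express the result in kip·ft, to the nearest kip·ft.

A_s = 4 × 1.56 = 6.24 in².
T = A_s f_y = 6.24 × 60 = 374.4 kips.
a = T/(0.85 f'_c b) = 374.4/(0.85 × 5.95 × 16) = 4.627 in.
M_n = T(d − a/2) = 374.4 × (30.3 − 2.3135) = 10478.1 kip·in = 10478.1/12 = 873.18 kip·ft.

M_n ≈ 873 kip·ft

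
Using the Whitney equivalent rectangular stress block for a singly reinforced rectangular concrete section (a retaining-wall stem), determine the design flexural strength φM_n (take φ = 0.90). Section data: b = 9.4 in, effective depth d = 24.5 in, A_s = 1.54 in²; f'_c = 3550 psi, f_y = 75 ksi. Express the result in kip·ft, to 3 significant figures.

φM_n ≈ 195 kip·ft

T = A_s f_y = 1.54 × 75 = 115.5 kips.
a = T/(0.85 f'_c b) = 115.5/(0.85 × 3.55 × 9.4) = 4.072 in.
M_n = T(d − a/2) = 115.5 × (24.5 − 2.036) = 2594.6 kip·in = 2594.6/12 = 216.22 kip·ft.
φM_n = 0.90 × 216.22 = 194.60 kip·ft.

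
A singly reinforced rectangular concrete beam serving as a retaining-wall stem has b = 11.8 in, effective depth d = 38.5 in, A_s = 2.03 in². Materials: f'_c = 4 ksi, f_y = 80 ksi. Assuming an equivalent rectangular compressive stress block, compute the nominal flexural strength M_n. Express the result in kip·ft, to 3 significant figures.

M_n ≈ 494 kip·ft

T = A_s f_y = 2.03 × 80 = 162.4 kips.
a = T/(0.85 f'_c b) = 162.4/(0.85 × 4 × 11.8) = 4.048 in.
M_n = T(d − a/2) = 162.4 × (38.5 − 2.024) = 5923.7 kip·in = 5923.7/12 = 493.64 kip·ft.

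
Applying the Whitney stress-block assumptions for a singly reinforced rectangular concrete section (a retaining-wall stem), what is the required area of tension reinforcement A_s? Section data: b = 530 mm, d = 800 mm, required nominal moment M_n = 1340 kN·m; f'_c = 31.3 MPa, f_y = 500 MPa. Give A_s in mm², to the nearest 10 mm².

With M_n = 0.85 f'_c a b (d − a/2), solve the quadratic for a:
a = d − √(d² − 2M_n/(0.85 f'_c b)) = 800 − √(800² − 2 × 1340×10⁶/(0.85 × 31.3 × 530)) = 129.23 mm.
A_s = 0.85 f'_c a b / f_y = 0.85 × 31.3 × 129.23 × 530 / 500 = 3644.5 mm².

A_s ≈ 3640 mm²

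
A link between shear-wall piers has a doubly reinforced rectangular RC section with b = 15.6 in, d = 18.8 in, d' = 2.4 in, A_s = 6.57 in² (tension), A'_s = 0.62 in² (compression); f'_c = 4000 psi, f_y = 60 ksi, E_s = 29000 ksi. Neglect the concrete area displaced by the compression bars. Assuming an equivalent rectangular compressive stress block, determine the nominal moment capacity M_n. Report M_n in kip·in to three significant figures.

Assume both steels yield.
a = (A_s − A'_s) f_y/(0.85 f'_c b) = (6.57 − 0.62) × 60/(0.85 × 4 × 15.6) = 6.731 in.
c = a/β₁ = 6.731/0.85 = 7.919 in; ε'_s = 0.003(c − d')/c = 0.0021 ≥ ε_y = 0.0021, so the compression steel yields.
M_n = (A_s − A'_s) f_y (d − a/2) + A'_s f_y (d − d') = 357 × (18.8 − 3.3655) + 37.2 × (18.8 − 2.4) = 5510.1 + 610.1 = 6120.2 kip·in.

M_n ≈ 6120 kip·in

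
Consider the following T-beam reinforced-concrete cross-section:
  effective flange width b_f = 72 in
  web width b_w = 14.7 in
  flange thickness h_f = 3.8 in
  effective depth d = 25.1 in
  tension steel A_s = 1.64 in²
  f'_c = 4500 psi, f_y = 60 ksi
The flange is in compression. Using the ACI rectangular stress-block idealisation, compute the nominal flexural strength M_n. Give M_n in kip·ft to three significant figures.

M_n ≈ 204 kip·ft

Tension: T = A_s f_y = 1.64 × 60 = 98.4 kips.
Try a within the flange: a = T/(0.85 f'_c b_f) = 98.4/(0.85 × 4.5 × 72) = 0.357 in.
Since a = 0.357 ≤ h_f = 3.8 in, the stress block lies entirely in the flange; analyse as a rectangular beam of width b_f.
M_n = T(d − a/2) = 98.4 × (25.1 − 0.1785) = 2452.3 kip·in.
M_n = 2452.3/12 = 204.36 kip·ft.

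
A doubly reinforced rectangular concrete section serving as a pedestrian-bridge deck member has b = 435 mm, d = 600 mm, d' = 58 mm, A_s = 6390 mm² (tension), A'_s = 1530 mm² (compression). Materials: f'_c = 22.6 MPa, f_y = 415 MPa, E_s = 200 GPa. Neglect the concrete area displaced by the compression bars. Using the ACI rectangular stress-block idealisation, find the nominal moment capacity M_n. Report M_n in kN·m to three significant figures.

M_n ≈ 1310 kN·m

Assume both tension and compression steel yield.
Net tension couple steel: A_s − A'_s = 4860 mm².
a = (A_s − A'_s) f_y / (0.85 f'_c b) = 2016900/(0.85 × 22.6 × 435) = 241.36 mm.
c = a/β₁ = 241.36/0.85 = 283.95 mm; ε'_s = 0.003(c − d')/c = 0.0024 ≥ f_y/E_s = 0.0021, so compression steel does yield.
M_n = (A_s − A'_s) f_y (d − a/2) + A'_s f_y (d − d') = [2016900 × (600 − 120.68) + 634950 × (600 − 58)] × 10⁻⁶ = 966.74 + 344.14 = 1310.88 kN·m.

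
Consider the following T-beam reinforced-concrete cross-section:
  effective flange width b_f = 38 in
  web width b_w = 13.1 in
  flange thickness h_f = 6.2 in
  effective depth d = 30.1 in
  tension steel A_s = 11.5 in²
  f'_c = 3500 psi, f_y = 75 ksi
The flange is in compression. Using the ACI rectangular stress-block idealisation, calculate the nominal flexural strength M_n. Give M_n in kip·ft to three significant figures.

M_n ≈ 1870 kip·ft

Tension: T = A_s f_y = 11.5 × 75 = 862.5 kips.
Try a within the flange: a = T/(0.85 f'_c b_f) = 862.5/(0.85 × 3.5 × 38) = 7.629 in.
a = 7.629 > h_f = 6.2 in: the block extends into the web. Split into flange-overhang and web parts.
C_f = 0.85 f'_c (b_f − b_w) h_f = 0.85 × 3.5 × (38 − 13.1) × 6.2 = 459.3 kips.
Remaining web compression depth: a_w = (T − C_f)/(0.85 f'_c b_w) = (862.5 − 459.3)/(0.85 × 3.5 × 13.1) = 10.346 in.
M_n = C_f(d − h_f/2) + (T − C_f)(d − a_w/2) = 459.3 × (30.1 − 3.1) + 403.2 × (30.1 − 5.173) = 12401.1 + 10050.6 = 22451.7 kip·in.
M_n = 22451.7/12 = 1870.98 kip·ft.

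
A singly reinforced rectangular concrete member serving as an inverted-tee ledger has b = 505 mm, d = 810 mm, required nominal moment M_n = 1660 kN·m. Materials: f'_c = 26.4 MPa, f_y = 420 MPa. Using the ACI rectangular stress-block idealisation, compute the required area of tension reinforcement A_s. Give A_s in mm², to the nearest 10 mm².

With M_n = 0.85 f'_c a b (d − a/2), solve the quadratic for a:
a = d − √(d² − 2M_n/(0.85 f'_c b)) = 810 − √(810² − 2 × 1660×10⁶/(0.85 × 26.4 × 505)) = 207.40 mm.
A_s = 0.85 f'_c a b / f_y = 0.85 × 26.4 × 207.40 × 505 / 420 = 5595.9 mm².

A_s ≈ 5600 mm²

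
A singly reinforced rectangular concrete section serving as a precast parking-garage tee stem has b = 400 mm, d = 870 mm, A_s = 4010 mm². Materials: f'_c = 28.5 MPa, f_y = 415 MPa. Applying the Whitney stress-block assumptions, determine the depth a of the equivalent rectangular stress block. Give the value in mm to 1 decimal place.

T = A_s f_y = 4010 × 415 = 1664150 N = 1664.15 kN.
Setting C = 0.85 f'_c a b equal to T: a = 1664150/(0.85 × 28.5 × 400) = 171.7 mm.

a ≈ 171.7 mm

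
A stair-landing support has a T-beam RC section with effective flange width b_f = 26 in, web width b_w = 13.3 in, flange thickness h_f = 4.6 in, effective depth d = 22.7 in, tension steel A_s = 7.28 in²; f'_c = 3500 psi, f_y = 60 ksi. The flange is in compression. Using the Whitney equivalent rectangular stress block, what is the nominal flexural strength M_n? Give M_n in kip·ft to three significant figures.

M_n ≈ 720 kip·ft

Tension: T = A_s f_y = 7.28 × 60 = 436.8 kips.
Try a within the flange: a = T/(0.85 f'_c b_f) = 436.8/(0.85 × 3.5 × 26) = 5.647 in.
a = 5.647 > h_f = 4.6 in: the block extends into the web. Split into flange-overhang and web parts.
C_f = 0.85 f'_c (b_f − b_w) h_f = 0.85 × 3.5 × (26 − 13.3) × 4.6 = 173.8 kips.
Remaining web compression depth: a_w = (T − C_f)/(0.85 f'_c b_w) = (436.8 − 173.8)/(0.85 × 3.5 × 13.3) = 6.647 in.
M_n = C_f(d − h_f/2) + (T − C_f)(d − a_w/2) = 173.8 × (22.7 − 2.3) + 263 × (22.7 − 3.3235) = 3545.5 + 5096.0 = 8641.5 kip·in.
M_n = 8641.5/12 = 720.13 kip·ft.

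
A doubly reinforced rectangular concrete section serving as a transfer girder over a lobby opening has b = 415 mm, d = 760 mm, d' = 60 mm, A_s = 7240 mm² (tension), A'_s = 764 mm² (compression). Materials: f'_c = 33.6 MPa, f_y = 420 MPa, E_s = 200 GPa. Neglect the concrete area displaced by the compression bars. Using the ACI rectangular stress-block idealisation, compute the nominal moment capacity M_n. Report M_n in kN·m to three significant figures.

M_n ≈ 1980 kN·m

Assume both tension and compression steel yield.
Net tension couple steel: A_s − A'_s = 6476 mm².
a = (A_s − A'_s) f_y / (0.85 f'_c b) = 2719920/(0.85 × 33.6 × 415) = 229.48 mm.
c = a/β₁ = 229.48/0.81 = 283.31 mm; ε'_s = 0.003(c − d')/c = 0.0024 ≥ f_y/E_s = 0.0021, so compression steel does yield.
M_n = (A_s − A'_s) f_y (d − a/2) + A'_s f_y (d − d') = [2719920 × (760 − 114.74) + 320880 × (760 − 60)] × 10⁻⁶ = 1755.06 + 224.62 = 1979.68 kN·m.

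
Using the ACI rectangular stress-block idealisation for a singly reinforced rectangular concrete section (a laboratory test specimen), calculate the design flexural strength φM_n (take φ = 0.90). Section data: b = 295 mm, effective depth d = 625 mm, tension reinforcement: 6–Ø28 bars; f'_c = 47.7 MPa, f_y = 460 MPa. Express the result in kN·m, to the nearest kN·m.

φM_n ≈ 848 kN·m

A_s = 6 × 616 = 3696 mm².
T = A_s f_y = 3696 × 460 = 1700160 N = 1700.16 kN.
From C = T: a = T/(0.85 f'_c b) = 1700160/(0.85 × 47.7 × 295) = 142.14 mm.
M_n = T(d − a/2) = 1700.16 kN × (625 − 71.07) mm = 941.77 kN·m.
φM_n = 0.90 × 941.77 = 847.59 kN·m.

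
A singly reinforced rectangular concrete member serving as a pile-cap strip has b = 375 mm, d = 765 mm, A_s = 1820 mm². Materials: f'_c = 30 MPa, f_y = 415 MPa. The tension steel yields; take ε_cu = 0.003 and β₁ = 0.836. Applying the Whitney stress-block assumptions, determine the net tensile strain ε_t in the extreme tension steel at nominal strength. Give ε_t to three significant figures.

ε_t ≈ 0.0213

a = A_s f_y/(0.85 f'_c b) = 78.99 mm.
β₁ = 0.836, so c = a/β₁ = 78.99/0.836 = 94.49 mm.
From the linear strain diagram with ε_cu = 0.003: ε_t = 0.003 (d − c)/c = 0.003 × (765 − 94.49)/94.49 = 0.0213.
Since ε_t ≥ 0.005, the section is tension-controlled.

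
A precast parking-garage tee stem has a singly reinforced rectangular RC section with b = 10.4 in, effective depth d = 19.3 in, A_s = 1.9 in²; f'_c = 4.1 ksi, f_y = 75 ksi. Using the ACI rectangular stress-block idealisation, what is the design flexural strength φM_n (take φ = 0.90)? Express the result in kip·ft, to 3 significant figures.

φM_n ≈ 185 kip·ft

T = A_s f_y = 1.9 × 75 = 142.5 kips.
a = T/(0.85 f'_c b) = 142.5/(0.85 × 4.1 × 10.4) = 3.932 in.
M_n = T(d − a/2) = 142.5 × (19.3 − 1.966) = 2470.1 kip·in = 2470.1/12 = 205.84 kip·ft.
φM_n = 0.90 × 205.84 = 185.26 kip·ft.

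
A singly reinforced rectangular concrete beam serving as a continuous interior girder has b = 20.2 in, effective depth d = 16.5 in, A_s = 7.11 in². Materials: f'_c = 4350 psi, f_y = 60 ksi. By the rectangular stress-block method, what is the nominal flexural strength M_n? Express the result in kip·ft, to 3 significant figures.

T = A_s f_y = 7.11 × 60 = 426.6 kips.
a = T/(0.85 f'_c b) = 426.6/(0.85 × 4.35 × 20.2) = 5.712 in.
M_n = T(d − a/2) = 426.6 × (16.5 − 2.856) = 5820.5 kip·in = 5820.5/12 = 485.04 kip·ft.

M_n ≈ 485 kip·ft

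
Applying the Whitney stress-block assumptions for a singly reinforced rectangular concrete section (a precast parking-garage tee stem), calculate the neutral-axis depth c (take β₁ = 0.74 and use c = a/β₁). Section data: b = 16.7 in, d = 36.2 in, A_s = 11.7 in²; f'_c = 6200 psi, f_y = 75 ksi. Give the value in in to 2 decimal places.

c ≈ 13.47 in

T = A_s f_y = 11.7 × 75 = 877.5 kips.
a = T/(0.85 f'_c b) = 877.5/(0.85 × 6.2 × 16.7) = 9.9706 in.
With β₁ = 0.74, c = a/β₁ = 9.9706/0.74 = 13.47 in.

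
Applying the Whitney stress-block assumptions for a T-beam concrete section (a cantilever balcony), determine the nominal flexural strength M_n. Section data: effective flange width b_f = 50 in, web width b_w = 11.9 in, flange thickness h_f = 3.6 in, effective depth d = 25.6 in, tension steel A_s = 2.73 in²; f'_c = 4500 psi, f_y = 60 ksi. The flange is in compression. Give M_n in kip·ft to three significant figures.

Tension: T = A_s f_y = 2.73 × 60 = 163.8 kips.
Try a within the flange: a = T/(0.85 f'_c b_f) = 163.8/(0.85 × 4.5 × 50) = 0.856 in.
Since a = 0.856 ≤ h_f = 3.6 in, the stress block lies entirely in the flange; analyse as a rectangular beam of width b_f.
M_n = T(d − a/2) = 163.8 × (25.6 − 0.428) = 4123.2 kip·in.
M_n = 4123.2/12 = 343.60 kip·ft.

M_n ≈ 344 kip·ft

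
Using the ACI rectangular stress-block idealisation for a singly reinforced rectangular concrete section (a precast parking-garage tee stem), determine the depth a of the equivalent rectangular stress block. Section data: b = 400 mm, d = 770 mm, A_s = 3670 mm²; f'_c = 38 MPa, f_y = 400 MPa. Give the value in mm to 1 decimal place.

a ≈ 113.6 mm

T = A_s f_y = 3670 × 400 = 1468000 N = 1468 kN.
Setting C = 0.85 f'_c a b equal to T: a = 1468000/(0.85 × 38 × 400) = 113.6 mm.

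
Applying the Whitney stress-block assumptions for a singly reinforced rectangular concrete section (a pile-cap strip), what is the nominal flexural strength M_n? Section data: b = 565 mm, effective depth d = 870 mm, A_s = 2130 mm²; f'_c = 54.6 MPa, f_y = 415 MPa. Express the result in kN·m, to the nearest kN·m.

M_n ≈ 754 kN·m

T = A_s f_y = 2130 × 415 = 883950 N = 883.95 kN.
From C = T: a = T/(0.85 f'_c b) = 883950/(0.85 × 54.6 × 565) = 33.71 mm.
M_n = T(d − a/2) = 883.95 kN × (870 − 16.855) mm = 754.14 kN·m.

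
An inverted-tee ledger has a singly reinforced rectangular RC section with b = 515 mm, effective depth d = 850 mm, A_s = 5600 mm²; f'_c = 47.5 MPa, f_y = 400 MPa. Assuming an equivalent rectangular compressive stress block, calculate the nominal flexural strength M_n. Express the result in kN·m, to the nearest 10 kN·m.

M_n ≈ 1780 kN·m

T = A_s f_y = 5600 × 400 = 2240000 N = 2240 kN.
From C = T: a = T/(0.85 f'_c b) = 2240000/(0.85 × 47.5 × 515) = 107.73 mm.
M_n = T(d − a/2) = 2240 kN × (850 − 53.865) mm = 1783.34 kN·m.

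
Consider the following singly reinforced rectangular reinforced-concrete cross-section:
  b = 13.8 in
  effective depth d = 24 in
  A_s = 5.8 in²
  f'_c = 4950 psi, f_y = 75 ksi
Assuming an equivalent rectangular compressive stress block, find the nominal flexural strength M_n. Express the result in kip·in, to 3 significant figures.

M_n ≈ 8810 kip·in

T = A_s f_y = 5.8 × 75 = 435 kips.
a = T/(0.85 f'_c b) = 435/(0.85 × 4.95 × 13.8) = 7.492 in.
M_n = T(d − a/2) = 435 × (24 − 3.746) = 8810.5 kip·in.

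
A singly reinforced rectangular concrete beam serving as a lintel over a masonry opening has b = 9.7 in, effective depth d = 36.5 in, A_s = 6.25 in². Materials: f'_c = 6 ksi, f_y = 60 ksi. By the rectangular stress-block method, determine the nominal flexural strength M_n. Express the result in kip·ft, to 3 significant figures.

M_n ≈ 1020 kip·ft

T = A_s f_y = 6.25 × 60 = 375 kips.
a = T/(0.85 f'_c b) = 375/(0.85 × 6 × 9.7) = 7.580 in.
M_n = T(d − a/2) = 375 × (36.5 − 3.79) = 12266.3 kip·in = 12266.3/12 = 1022.19 kip·ft.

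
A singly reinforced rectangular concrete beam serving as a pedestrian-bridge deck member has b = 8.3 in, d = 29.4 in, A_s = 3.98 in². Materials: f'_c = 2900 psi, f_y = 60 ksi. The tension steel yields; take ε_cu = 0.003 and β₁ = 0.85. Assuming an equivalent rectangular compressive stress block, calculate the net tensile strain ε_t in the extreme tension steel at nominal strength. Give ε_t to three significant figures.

a = A_s f_y/(0.85 f'_c b) = 11.672 in.
β₁ = 0.85, so c = a/β₁ = 11.672/0.85 = 13.732 in.
From the linear strain diagram with ε_cu = 0.003: ε_t = 0.003 (d − c)/c = 0.003 × (29.4 − 13.732)/13.732 = 0.00342.
ε_t < 0.004 — the section is over-reinforced for flexure under ACI limits.

ε_t ≈ 0.00342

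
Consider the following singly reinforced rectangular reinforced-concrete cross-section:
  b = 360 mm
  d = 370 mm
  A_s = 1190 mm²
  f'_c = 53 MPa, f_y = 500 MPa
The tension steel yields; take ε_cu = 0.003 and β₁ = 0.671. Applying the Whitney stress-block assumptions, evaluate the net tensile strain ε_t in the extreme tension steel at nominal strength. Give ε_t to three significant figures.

a = A_s f_y/(0.85 f'_c b) = 36.69 mm.
β₁ = 0.671, so c = a/β₁ = 36.69/0.671 = 54.68 mm.
From the linear strain diagram with ε_cu = 0.003: ε_t = 0.003 (d − c)/c = 0.003 × (370 − 54.68)/54.68 = 0.0173.
Since ε_t ≥ 0.005, the section is tension-controlled.

ε_t ≈ 0.0173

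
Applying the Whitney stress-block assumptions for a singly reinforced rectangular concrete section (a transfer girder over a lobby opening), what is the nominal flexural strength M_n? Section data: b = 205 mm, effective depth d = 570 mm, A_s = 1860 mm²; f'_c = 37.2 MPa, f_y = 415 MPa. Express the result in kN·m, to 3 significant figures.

M_n ≈ 394 kN·m

T = A_s f_y = 1860 × 415 = 771900 N = 771.9 kN.
From C = T: a = T/(0.85 f'_c b) = 771900/(0.85 × 37.2 × 205) = 119.08 mm.
M_n = T(d − a/2) = 771.9 kN × (570 − 59.54) mm = 394.02 kN·m.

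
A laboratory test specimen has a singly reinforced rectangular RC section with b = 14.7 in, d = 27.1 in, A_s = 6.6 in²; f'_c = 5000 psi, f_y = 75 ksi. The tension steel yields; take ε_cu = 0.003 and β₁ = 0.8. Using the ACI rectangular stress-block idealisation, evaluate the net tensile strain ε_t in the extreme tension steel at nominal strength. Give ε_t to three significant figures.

a = A_s f_y/(0.85 f'_c b) = 7.923 in.
β₁ = 0.8, so c = a/β₁ = 7.923/0.8 = 9.904 in.
From the linear strain diagram with ε_cu = 0.003: ε_t = 0.003 (d − c)/c = 0.003 × (27.1 − 9.904)/9.904 = 0.00521.
Since ε_t ≥ 0.005, the section is tension-controlled.

ε_t ≈ 0.00521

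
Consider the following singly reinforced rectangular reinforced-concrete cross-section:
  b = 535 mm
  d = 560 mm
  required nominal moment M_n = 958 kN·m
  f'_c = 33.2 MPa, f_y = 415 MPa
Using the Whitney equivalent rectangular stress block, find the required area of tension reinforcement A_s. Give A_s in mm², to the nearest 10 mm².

With M_n = 0.85 f'_c a b (d − a/2), solve the quadratic for a:
a = d − √(d² − 2M_n/(0.85 f'_c b)) = 560 − √(560² − 2 × 958×10⁶/(0.85 × 33.2 × 535)) = 127.92 mm.
A_s = 0.85 f'_c a b / f_y = 0.85 × 33.2 × 127.92 × 535 / 415 = 4653.7 mm².

A_s ≈ 4650 mm²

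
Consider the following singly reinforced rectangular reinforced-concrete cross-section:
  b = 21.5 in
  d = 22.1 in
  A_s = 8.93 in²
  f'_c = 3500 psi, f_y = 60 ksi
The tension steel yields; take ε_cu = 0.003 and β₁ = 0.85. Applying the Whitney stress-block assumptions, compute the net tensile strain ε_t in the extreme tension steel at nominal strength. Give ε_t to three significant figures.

a = A_s f_y/(0.85 f'_c b) = 8.377 in.
β₁ = 0.85, so c = a/β₁ = 8.377/0.85 = 9.855 in.
From the linear strain diagram with ε_cu = 0.003: ε_t = 0.003 (d − c)/c = 0.003 × (22.1 − 9.855)/9.855 = 0.00373.
ε_t < 0.004 — the section is over-reinforced for flexure under ACI limits.

ε_t ≈ 0.00373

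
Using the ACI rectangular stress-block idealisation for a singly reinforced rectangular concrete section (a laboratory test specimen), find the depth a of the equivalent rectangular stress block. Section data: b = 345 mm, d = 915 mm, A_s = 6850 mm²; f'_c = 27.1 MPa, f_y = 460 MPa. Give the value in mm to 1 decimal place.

T = A_s f_y = 6850 × 460 = 3151000 N = 3151 kN.
Setting C = 0.85 f'_c a b equal to T: a = 3151000/(0.85 × 27.1 × 345) = 396.5 mm.

a ≈ 396.5 mm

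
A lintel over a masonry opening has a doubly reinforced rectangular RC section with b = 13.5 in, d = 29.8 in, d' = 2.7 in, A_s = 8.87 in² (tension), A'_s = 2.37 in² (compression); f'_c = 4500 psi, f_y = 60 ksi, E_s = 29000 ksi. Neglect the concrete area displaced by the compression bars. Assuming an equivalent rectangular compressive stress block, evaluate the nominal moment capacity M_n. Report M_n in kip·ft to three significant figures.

M_n ≈ 1170 kip·ft

Assume both steels yield.
a = (A_s − A'_s) f_y/(0.85 f'_c b) = (8.87 − 2.37) × 60/(0.85 × 4.5 × 13.5) = 7.553 in.
c = a/β₁ = 7.553/0.825 = 9.155 in; ε'_s = 0.003(c − d')/c = 0.0021 ≥ ε_y = 0.0021, so the compression steel yields.
M_n = (A_s − A'_s) f_y (d − a/2) + A'_s f_y (d − d') = 390 × (29.8 − 3.7765) + 142.2 × (29.8 − 2.7) = 10149.2 + 3853.6 = 14002.8 kip·in = 14002.8/12 = 1166.90 kip·ft.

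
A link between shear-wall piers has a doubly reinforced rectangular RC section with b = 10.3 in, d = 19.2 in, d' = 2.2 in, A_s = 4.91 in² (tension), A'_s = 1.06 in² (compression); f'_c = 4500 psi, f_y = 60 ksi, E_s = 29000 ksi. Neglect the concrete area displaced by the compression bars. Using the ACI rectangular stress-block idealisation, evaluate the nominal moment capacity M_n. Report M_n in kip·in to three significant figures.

M_n ≈ 4840 kip·in

Assume both steels yield.
a = (A_s − A'_s) f_y/(0.85 f'_c b) = (4.91 − 1.06) × 60/(0.85 × 4.5 × 10.3) = 5.863 in.
c = a/β₁ = 5.863/0.825 = 7.107 in; ε'_s = 0.003(c − d')/c = 0.0021 ≥ ε_y = 0.0021, so the compression steel yields.
M_n = (A_s − A'_s) f_y (d − a/2) + A'_s f_y (d − d') = 231 × (19.2 − 2.9315) + 63.6 × (19.2 − 2.2) = 3758.0 + 1081.2 = 4839.2 kip·in.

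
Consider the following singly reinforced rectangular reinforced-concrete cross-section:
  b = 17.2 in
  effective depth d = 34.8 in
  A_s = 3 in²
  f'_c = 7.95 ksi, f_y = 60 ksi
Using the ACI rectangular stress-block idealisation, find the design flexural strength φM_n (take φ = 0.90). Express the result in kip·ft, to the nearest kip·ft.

φM_n ≈ 459 kip·ft

T = A_s f_y = 3 × 60 = 180 kips.
a = T/(0.85 f'_c b) = 180/(0.85 × 7.95 × 17.2) = 1.549 in.
M_n = T(d − a/2) = 180 × (34.8 − 0.7745) = 6124.6 kip·in = 6124.6/12 = 510.38 kip·ft.
φM_n = 0.90 × 510.38 = 459.34 kip·ft.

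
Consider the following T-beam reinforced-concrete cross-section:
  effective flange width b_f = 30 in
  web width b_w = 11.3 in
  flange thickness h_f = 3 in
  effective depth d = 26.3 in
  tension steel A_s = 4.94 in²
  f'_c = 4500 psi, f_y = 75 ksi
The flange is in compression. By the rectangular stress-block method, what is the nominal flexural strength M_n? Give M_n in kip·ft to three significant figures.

M_n ≈ 762 kip·ft

Tension: T = A_s f_y = 4.94 × 75 = 370.5 kips.
Try a within the flange: a = T/(0.85 f'_c b_f) = 370.5/(0.85 × 4.5 × 30) = 3.229 in.
a = 3.229 > h_f = 3 in: the block extends into the web. Split into flange-overhang and web parts.
C_f = 0.85 f'_c (b_f − b_w) h_f = 0.85 × 4.5 × (30 − 11.3) × 3 = 214.6 kips.
Remaining web compression depth: a_w = (T − C_f)/(0.85 f'_c b_w) = (370.5 − 214.6)/(0.85 × 4.5 × 11.3) = 3.607 in.
M_n = C_f(d − h_f/2) + (T − C_f)(d − a_w/2) = 214.6 × (26.3 − 1.5) + 155.9 × (26.3 − 1.8035) = 5322.1 + 3819.0 = 9141.1 kip·in.
M_n = 9141.1/12 = 761.76 kip·ft.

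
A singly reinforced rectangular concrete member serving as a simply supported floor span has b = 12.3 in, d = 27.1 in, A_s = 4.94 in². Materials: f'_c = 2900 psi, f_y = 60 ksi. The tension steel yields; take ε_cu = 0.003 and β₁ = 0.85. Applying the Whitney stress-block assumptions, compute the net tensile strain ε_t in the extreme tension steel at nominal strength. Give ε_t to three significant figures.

a = A_s f_y/(0.85 f'_c b) = 9.776 in.
β₁ = 0.85, so c = a/β₁ = 9.776/0.85 = 11.501 in.
From the linear strain diagram with ε_cu = 0.003: ε_t = 0.003 (d − c)/c = 0.003 × (27.1 − 11.501)/11.501 = 0.00407.
ε_t is between 0.004 and 0.005 — transition zone.

ε_t ≈ 0.00407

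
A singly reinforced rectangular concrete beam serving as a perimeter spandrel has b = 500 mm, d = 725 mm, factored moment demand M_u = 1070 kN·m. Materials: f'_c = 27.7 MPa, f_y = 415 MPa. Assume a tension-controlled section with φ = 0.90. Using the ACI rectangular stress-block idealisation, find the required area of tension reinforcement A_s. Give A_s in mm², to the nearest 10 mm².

A_s ≈ 4430 mm²

M_n = M_u/φ = 1070/0.90 = 1188.89 kN·m.
With M_n = 0.85 f'_c a b (d − a/2), solve the quadratic for a:
a = d − √(d² − 2M_n/(0.85 f'_c b)) = 725 − √(725² − 2 × 1188.89×10⁶/(0.85 × 27.7 × 500)) = 156.10 mm.
A_s = 0.85 f'_c a b / f_y = 0.85 × 27.7 × 156.10 × 500 / 415 = 4428.2 mm².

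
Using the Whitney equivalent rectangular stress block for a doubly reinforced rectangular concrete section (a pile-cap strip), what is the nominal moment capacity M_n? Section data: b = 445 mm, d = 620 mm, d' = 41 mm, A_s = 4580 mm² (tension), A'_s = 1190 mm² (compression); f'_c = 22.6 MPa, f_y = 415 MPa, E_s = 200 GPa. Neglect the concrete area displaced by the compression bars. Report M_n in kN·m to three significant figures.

Assume both tension and compression steel yield.
Net tension couple steel: A_s − A'_s = 3390 mm².
a = (A_s − A'_s) f_y / (0.85 f'_c b) = 1406850/(0.85 × 22.6 × 445) = 164.57 mm.
c = a/β₁ = 164.57/0.85 = 193.61 mm; ε'_s = 0.003(c − d')/c = 0.0024 ≥ f_y/E_s = 0.0021, so compression steel does yield.
M_n = (A_s − A'_s) f_y (d − a/2) + A'_s f_y (d − d') = [1406850 × (620 − 82.285) + 493850 × (620 − 41)] × 10⁻⁶ = 756.48 + 285.94 = 1042.42 kN·m.

M_n ≈ 1040 kN·m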